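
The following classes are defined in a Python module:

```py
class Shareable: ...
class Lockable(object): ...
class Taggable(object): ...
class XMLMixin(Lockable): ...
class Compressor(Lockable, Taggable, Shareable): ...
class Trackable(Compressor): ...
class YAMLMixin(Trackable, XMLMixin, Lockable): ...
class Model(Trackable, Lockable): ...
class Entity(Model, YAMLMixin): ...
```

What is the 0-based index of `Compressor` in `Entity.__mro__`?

4

L[Entity] = Entity + merge(L[Model], L[YAMLMixin], [Model YAMLMixin])
  take Model:  [Model Trackable Compressor Lockable Taggable Shareable object] + [YAMLMixin Trackable Compressor XMLMixin Lockable Taggable Shareable object] + [Model YAMLMixin]
  take YAMLMixin:  [Trackable Compressor Lockable Taggable Shareable object] + [YAMLMixin Trackable Compressor XMLMixin Lockable Taggable Shareable object] + [YAMLMixin]
  take Trackable:  [Trackable Compressor Lockable Taggable Shareable object] + [Trackable Compressor XMLMixin Lockable Taggable Shareable object]
  take Compressor:  [Compressor Lockable Taggable Shareable object] + [Compressor XMLMixin Lockable Taggable Shareable object]
  take XMLMixin:  [Lockable Taggable Shareable object] + [XMLMixin Lockable Taggable Shareable object]
  take Lockable:  [Lockable Taggable Shareable object] + [Lockable Taggable Shareable object]
  take Taggable:  [Taggable Shareable object] + [Taggable Shareable object]
  take Shareable:  [Shareable object] + [Shareable object]
  take object:  [object] + [object]
MRO: Entity Model YAMLMixin Trackable Compressor XMLMixin Lockable Taggable Shareable object
Compressor sits at index 4.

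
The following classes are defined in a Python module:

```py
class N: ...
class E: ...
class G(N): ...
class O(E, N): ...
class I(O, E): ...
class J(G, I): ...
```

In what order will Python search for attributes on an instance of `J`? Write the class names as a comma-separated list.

J, G, I, O, E, N, object

L[J] = J + merge(L[G], L[I], [G I])
  take G:  [G N object] + [I O E N object] + [G I]
  take I:  [N object] + [I O E N object] + [I]
  take O:  [N object] + [O E N object]
  take E:  [N object] + [E N object]
  take N:  [N object] + [N object]
  take object:  [object] + [object]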